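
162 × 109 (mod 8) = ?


162 × 109 = 17658
17658 mod 8 = 2


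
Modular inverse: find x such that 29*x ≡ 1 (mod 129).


Use the extended Euclidean algorithm on (129, 29); each row r = 129*s + 29*t:
r=129, s=1, t=0
r=29, s=0, t=1
q=4: r=13, s=1, t=-4   [129*(1) + 29*(-4) = 13]
q=2: r=3, s=-2, t=9   [129*(-2) + 29*(9) = 3]
q=4: r=1, s=9, t=-40   [129*(9) + 29*(-40) = 1]
q=3: r=0, s=-29, t=129   [129*(-29) + 29*(129) = 0]
GCD = 1 with t = -40, so 29*(-40) ≡ 1 (mod 129)
Inverse = -40 mod 129 = 89
Check: 29 * 89 = 2581 ≡ 1 (mod 129)

29^(-1) ≡ 89 (mod 129)


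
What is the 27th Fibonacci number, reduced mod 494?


F(k) mod 494 for k=1..27:
1, 1, 2, 3, 5, 8, 13, 21, 34, 55, 89, 144, 233, 377, 116, 493, 115, 114, 229, 343, 78, 421, 5, 426, 431, 363, 300
F(27) mod 494 = 300


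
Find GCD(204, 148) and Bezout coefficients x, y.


Tabular extended Euclidean (each row: r = 204*s + 148*t):
r=204, s=1, t=0
r=148, s=0, t=1
q=1: r=56, s=1, t=-1   [204*(1) + 148*(-1) = 56]
q=2: r=36, s=-2, t=3   [204*(-2) + 148*(3) = 36]
q=1: r=20, s=3, t=-4   [204*(3) + 148*(-4) = 20]
q=1: r=16, s=-5, t=7   [204*(-5) + 148*(7) = 16]
q=1: r=4, s=8, t=-11   [204*(8) + 148*(-11) = 4]
q=4: r=0, s=-37, t=51   [204*(-37) + 148*(51) = 0]
GCD = 4; from the row with r=4: x=8, y=-11
Check: 204*(8) + 148*(-11) = 1632 - 1628 = 4

GCD = 4, x = 8, y = -11


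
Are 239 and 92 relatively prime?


Euclidean algorithm:
239 = 2 * 92 + 55
92 = 1 * 55 + 37
55 = 1 * 37 + 18
37 = 2 * 18 + 1
18 = 18 * 1 + 0
GCD(239, 92) = 1

Yes, coprime (GCD = 1)


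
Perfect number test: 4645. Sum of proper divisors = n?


Proper divisors of 4645: 1, 5, 929
Sum = 1 + 5 + 929 = 935

No, 4645 is not perfect (935 ≠ 4645)


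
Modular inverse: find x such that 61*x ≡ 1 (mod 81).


Use the extended Euclidean algorithm on (81, 61); each row r = 81*s + 61*t:
r=81, s=1, t=0
r=61, s=0, t=1
q=1: r=20, s=1, t=-1   [81*(1) + 61*(-1) = 20]
q=3: r=1, s=-3, t=4   [81*(-3) + 61*(4) = 1]
q=20: r=0, s=61, t=-81   [81*(61) + 61*(-81) = 0]
GCD = 1 with t = 4, so 61*(4) ≡ 1 (mod 81)
Inverse = 4 mod 81 = 4
Check: 61 * 4 = 244 ≡ 1 (mod 81)

61^(-1) ≡ 4 (mod 81)


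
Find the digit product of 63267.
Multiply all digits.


6 × 3 × 2 × 6 × 7 = 1512


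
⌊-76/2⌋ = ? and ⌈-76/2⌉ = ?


-76/2 = -38.0000
floor = -38
ceil = -38

floor = -38, ceil = -38


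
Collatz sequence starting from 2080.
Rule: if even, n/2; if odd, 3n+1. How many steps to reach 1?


2080 → 1040 → 520 → 260 → 130 → 65 → 196 → 98 → 49 → 148 → 74 → 37 → 112 → 56 → 28 → 14 → 7 → 22 → 11 → 34 → 17 → 52 → 26 → 13 → 40 → 20 → 10 → 5 → 16 → 8 → 4 → 2 → 1
Total steps = 32

32 steps


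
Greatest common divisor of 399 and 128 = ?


399 = 3 * 128 + 15
128 = 8 * 15 + 8
15 = 1 * 8 + 7
8 = 1 * 7 + 1
7 = 7 * 1 + 0
GCD = 1


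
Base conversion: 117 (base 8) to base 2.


117 (base 8) = 79 (decimal)
79 (decimal) = 1001111 (base 2)


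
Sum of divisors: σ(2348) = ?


Divisors of 2348: 1, 2, 4, 587, 1174, 2348
Sum = 1 + 2 + 4 + 587 + 1174 + 2348 = 4116

σ(2348) = 4116


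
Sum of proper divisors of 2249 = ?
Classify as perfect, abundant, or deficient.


Proper divisors: 1, 13, 173
Sum = 1 + 13 + 173 = 187
187 < 2249 → deficient

s(2249) = 187 (deficient)


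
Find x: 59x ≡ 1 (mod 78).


GCD(59, 78) = 1, unique solution
a^(-1) mod 78 = 41
x = 41 * 1 mod 78 = 41

x ≡ 41 (mod 78)


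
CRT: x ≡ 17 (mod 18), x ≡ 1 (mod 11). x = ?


M = 18*11 = 198
M1 = M/18 = 11, M2 = M/11 = 18
M1^(-1) mod 18 = 5, M2^(-1) mod 11 = 8
x = 17*11*5 + 1*18*8 = 1079
1079 mod 198 = 89
Check: 89 mod 18 = 17 ✓, 89 mod 11 = 1 ✓

x ≡ 89 (mod 198)


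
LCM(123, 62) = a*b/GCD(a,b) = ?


GCD(123, 62) = 1
LCM = 123*62/1 = 7626/1 = 7626

LCM = 7626


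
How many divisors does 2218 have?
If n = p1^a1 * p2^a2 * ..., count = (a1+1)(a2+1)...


2218 = 2^1 × 1109^1
d(2218) = (1+1) × (1+1) = 4

4 divisors


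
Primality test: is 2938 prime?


2938 / 2 = 1469 (exact division)
2938 is NOT prime.

No, 2938 is not prime


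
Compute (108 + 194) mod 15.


108 + 194 = 302
302 mod 15 = 2


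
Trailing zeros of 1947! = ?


floor(1947/5) = 389
floor(1947/25) = 77
floor(1947/125) = 15
floor(1947/625) = 3
Total = 484

484 trailing zeros


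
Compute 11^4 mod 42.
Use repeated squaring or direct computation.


11^1 mod 42 = 11
11^2 mod 42 = 37
11^3 mod 42 = 29
11^4 mod 42 = 25


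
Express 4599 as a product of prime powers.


4599 / 3 = 1533
1533 / 3 = 511
511 / 7 = 73
73 / 73 = 1
4599 = 3^2 × 7 × 73


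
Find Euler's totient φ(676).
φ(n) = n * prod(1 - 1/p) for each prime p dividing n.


676 = 2^2 × 13^2
Prime factors: 2, 13
φ(676) = 676 × (1-1/2) × (1-1/13)
= 676 × 1/2 × 12/13 = 312

φ(676) = 312


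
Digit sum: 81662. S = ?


8 + 1 + 6 + 6 + 2 = 23


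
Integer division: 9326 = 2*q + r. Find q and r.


9326 = 2 * 4663 + 0
Check: 9326 + 0 = 9326

q = 4663, r = 0


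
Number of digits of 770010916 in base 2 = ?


770010916 in base 2 = 101101111001010110111100100100
Number of digits = 30

30 digits (base 2)


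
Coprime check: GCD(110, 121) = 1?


Euclidean algorithm:
121 = 1 * 110 + 11
110 = 10 * 11 + 0
GCD(110, 121) = 11

No, not coprime (GCD = 11)


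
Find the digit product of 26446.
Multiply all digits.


2 × 6 × 4 × 4 × 6 = 1152


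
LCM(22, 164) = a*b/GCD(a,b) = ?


GCD(22, 164) = 2
LCM = 22*164/2 = 3608/2 = 1804

LCM = 1804


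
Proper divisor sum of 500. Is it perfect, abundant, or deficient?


Proper divisors: 1, 2, 4, 5, 10, 20, 25, 50, 100, 125, 250
Sum = 1 + 2 + 4 + 5 + 10 + 20 + 25 + 50 + 100 + 125 + 250 = 592
592 > 500 → abundant

s(500) = 592 (abundant)


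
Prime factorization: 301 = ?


301 / 7 = 43
43 / 43 = 1
301 = 7 × 43


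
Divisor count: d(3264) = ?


3264 = 2^6 × 3^1 × 17^1
d(3264) = (6+1) × (1+1) × (1+1) = 28

28 divisors


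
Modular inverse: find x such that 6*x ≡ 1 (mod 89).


Use the extended Euclidean algorithm on (89, 6); each row r = 89*s + 6*t:
r=89, s=1, t=0
r=6, s=0, t=1
q=14: r=5, s=1, t=-14   [89*(1) + 6*(-14) = 5]
q=1: r=1, s=-1, t=15   [89*(-1) + 6*(15) = 1]
q=5: r=0, s=6, t=-89   [89*(6) + 6*(-89) = 0]
GCD = 1 with t = 15, so 6*(15) ≡ 1 (mod 89)
Inverse = 15 mod 89 = 15
Check: 6 * 15 = 90 ≡ 1 (mod 89)

6^(-1) ≡ 15 (mod 89)


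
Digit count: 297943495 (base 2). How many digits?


297943495 in base 2 = 10001110000100100000111000111
Number of digits = 29

29 digits (base 2)


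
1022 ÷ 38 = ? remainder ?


1022 = 38 * 26 + 34
Check: 988 + 34 = 1022

q = 26, r = 34


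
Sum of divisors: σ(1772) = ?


Divisors of 1772: 1, 2, 4, 443, 886, 1772
Sum = 1 + 2 + 4 + 443 + 886 + 1772 = 3108

σ(1772) = 3108


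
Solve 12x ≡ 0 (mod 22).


GCD(12, 22) = 2 divides 0
Divide: 6x ≡ 0 (mod 11)
x ≡ 0 (mod 11)


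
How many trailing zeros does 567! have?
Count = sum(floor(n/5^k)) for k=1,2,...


floor(567/5) = 113
floor(567/25) = 22
floor(567/125) = 4
Total = 139

139 trailing zeros


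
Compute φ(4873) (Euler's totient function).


4873 = 11 × 443
Prime factors: 11, 443
φ(4873) = 4873 × (1-1/11) × (1-1/443)
= 4873 × 10/11 × 442/443 = 4420

φ(4873) = 4420


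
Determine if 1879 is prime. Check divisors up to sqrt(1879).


Check divisors up to sqrt(1879) = 43.3474
No divisors found.
1879 is prime.

Yes, 1879 is prime


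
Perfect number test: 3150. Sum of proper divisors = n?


Proper divisors of 3150: 1, 2, 3, 5, 6, 7, 9, 10, 14, 15, 18, 21, 25, 30, 35, 42, 45, 50, 63, 70, 75, 90, 105, 126, 150, 175, 210, 225, 315, 350, 450, 525, 630, 1050, 1575
Sum = 1 + 2 + 3 + 5 + 6 + 7 + 9 + 10 + 14 + 15 + 18 + 21 + 25 + 30 + 35 + 42 + 45 + 50 + 63 + 70 + 75 + 90 + 105 + 126 + 150 + 175 + 210 + 225 + 315 + 350 + 450 + 525 + 630 + 1050 + 1575 = 6522

No, 3150 is not perfect (6522 ≠ 3150)


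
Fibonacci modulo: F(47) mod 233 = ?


F(k) mod 233 for k=1..47:
1, 1, 2, 3, 5, 8, 13, 21, 34, 55, 89, 144, 0, 144, 144, 55, 199, 21, 220, 8, 228, 3, 231, 1, 232, 0, 232, 232, 231, 230, 228, 225, 220, 212, 199, 178, 144, 89, 0, 89, 89, 178, 34, 212, 13, 225, 5
F(47) mod 233 = 5


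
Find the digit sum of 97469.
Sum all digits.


9 + 7 + 4 + 6 + 9 = 35


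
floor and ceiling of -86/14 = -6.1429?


-86/14 = -6.1429
floor = -7
ceil = -6

floor = -7, ceil = -6


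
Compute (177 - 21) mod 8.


177 - 21 = 156
156 mod 8 = 4


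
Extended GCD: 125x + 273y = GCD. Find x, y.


Tabular extended Euclidean (each row: r = 125*s + 273*t):
r=125, s=1, t=0
r=273, s=0, t=1
q=0: r=125, s=1, t=0   [125*(1) + 273*(0) = 125]
q=2: r=23, s=-2, t=1   [125*(-2) + 273*(1) = 23]
q=5: r=10, s=11, t=-5   [125*(11) + 273*(-5) = 10]
q=2: r=3, s=-24, t=11   [125*(-24) + 273*(11) = 3]
q=3: r=1, s=83, t=-38   [125*(83) + 273*(-38) = 1]
q=3: r=0, s=-273, t=125   [125*(-273) + 273*(125) = 0]
GCD = 1; from the row with r=1: x=83, y=-38
Check: 125*(83) + 273*(-38) = 10375 - 10374 = 1

GCD = 1, x = 83, y = -38


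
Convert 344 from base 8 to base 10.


344 (base 8) = 228 (decimal)
228 (decimal) = 228 (base 10)


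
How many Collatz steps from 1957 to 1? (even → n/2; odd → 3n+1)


1957 → 5872 → 2936 → 1468 → 734 → 367 → 1102 → 551 → 1654 → 827 → 2482 → 1241 → 3724 → 1862 → 931 → 2794 → 1397 → 4192 → 2096 → 1048 → 524 → 262 → 131 → 394 → 197 → 592 → 296 → 148 → 74 → 37 → 112 → 56 → 28 → 14 → 7 → 22 → 11 → 34 → 17 → 52 → 26 → 13 → 40 → 20 → 10 → 5 → 16 → 8 → 4 → 2 → 1
Total steps = 50

50 steps


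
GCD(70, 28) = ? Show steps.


70 = 2 * 28 + 14
28 = 2 * 14 + 0
GCD = 14


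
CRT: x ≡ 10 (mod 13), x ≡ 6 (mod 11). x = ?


M = 13*11 = 143
M1 = M/13 = 11, M2 = M/11 = 13
M1^(-1) mod 13 = 6, M2^(-1) mod 11 = 6
x = 10*11*6 + 6*13*6 = 1128
1128 mod 143 = 127
Check: 127 mod 13 = 10 ✓, 127 mod 11 = 6 ✓

x ≡ 127 (mod 143)


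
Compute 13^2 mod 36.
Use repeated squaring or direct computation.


13^1 mod 36 = 13
13^2 mod 36 = 25


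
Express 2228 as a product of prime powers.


2228 / 2 = 1114
1114 / 2 = 557
557 / 557 = 1
2228 = 2^2 × 557


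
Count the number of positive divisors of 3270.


3270 = 2^1 × 3^1 × 5^1 × 109^1
d(3270) = (1+1) × (1+1) × (1+1) × (1+1) = 16

16 divisors


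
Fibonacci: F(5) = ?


Sequence: 1, 1, 2, 3, 5
F(5) = 5


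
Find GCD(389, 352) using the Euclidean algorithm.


389 = 1 * 352 + 37
352 = 9 * 37 + 19
37 = 1 * 19 + 18
19 = 1 * 18 + 1
18 = 18 * 1 + 0
GCD = 1


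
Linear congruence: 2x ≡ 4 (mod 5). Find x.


GCD(2, 5) = 1, unique solution
a^(-1) mod 5 = 3
x = 3 * 4 mod 5 = 2

x ≡ 2 (mod 5)


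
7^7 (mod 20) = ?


7^1 mod 20 = 7
7^2 mod 20 = 9
7^3 mod 20 = 3
7^4 mod 20 = 1
7^5 mod 20 = 7
7^6 mod 20 = 9
7^7 mod 20 = 3


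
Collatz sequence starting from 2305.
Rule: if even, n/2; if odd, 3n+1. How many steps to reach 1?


2305 → 6916 → 3458 → 1729 → 5188 → 2594 → 1297 → 3892 → 1946 → 973 → 2920 → 1460 → 730 → 365 → 1096 → 548 → 274 → 137 → 412 → 206 → 103 → 310 → 155 → 466 → 233 → 700 → 350 → 175 → 526 → 263 → 790 → 395 → 1186 → 593 → 1780 → 890 → 445 → 1336 → 668 → 334 → 167 → 502 → 251 → 754 → 377 → 1132 → 566 → 283 → 850 → 425 → 1276 → 638 → 319 → 958 → 479 → 1438 → 719 → 2158 → 1079 → 3238 → 1619 → 4858 → 2429 → 7288 → 3644 → 1822 → 911 → 2734 → 1367 → 4102 → 2051 → 6154 → 3077 → 9232 → 4616 → 2308 → 1154 → 577 → 1732 → 866 → 433 → 1300 → 650 → 325 → 976 → 488 → 244 → 122 → 61 → 184 → 92 → 46 → 23 → 70 → 35 → 106 → 53 → 160 → 80 → 40 → 20 → 10 → 5 → 16 → 8 → 4 → 2 → 1
Total steps = 107

107 steps


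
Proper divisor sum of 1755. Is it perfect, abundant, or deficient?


Proper divisors: 1, 3, 5, 9, 13, 15, 27, 39, 45, 65, 117, 135, 195, 351, 585
Sum = 1 + 3 + 5 + 9 + 13 + 15 + 27 + 39 + 45 + 65 + 117 + 135 + 195 + 351 + 585 = 1605
1605 < 1755 → deficient

s(1755) = 1605 (deficient)


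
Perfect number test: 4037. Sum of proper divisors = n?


Proper divisors of 4037: 1, 11, 367
Sum = 1 + 11 + 367 = 379

No, 4037 is not perfect (379 ≠ 4037)


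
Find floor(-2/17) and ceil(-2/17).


-2/17 = -0.1176
floor = -1
ceil = 0

floor = -1, ceil = 0


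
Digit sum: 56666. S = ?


5 + 6 + 6 + 6 + 6 = 29


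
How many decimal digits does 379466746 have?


379466746 has 9 digits in base 10
floor(log10(379466746)) + 1 = floor(8.5792) + 1 = 9

9 digits (base 10)


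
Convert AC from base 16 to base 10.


AC (base 16) = 172 (decimal)
172 (decimal) = 172 (base 10)


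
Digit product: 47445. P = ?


4 × 7 × 4 × 4 × 5 = 2240


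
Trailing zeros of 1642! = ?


floor(1642/5) = 328
floor(1642/25) = 65
floor(1642/125) = 13
floor(1642/625) = 2
Total = 408

408 trailing zeros


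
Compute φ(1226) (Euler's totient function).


1226 = 2 × 613
Prime factors: 2, 613
φ(1226) = 1226 × (1-1/2) × (1-1/613)
= 1226 × 1/2 × 612/613 = 612

φ(1226) = 612


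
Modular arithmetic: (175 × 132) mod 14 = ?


175 × 132 = 23100
23100 mod 14 = 0


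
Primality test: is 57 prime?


57 / 3 = 19 (exact division)
57 is NOT prime.

No, 57 is not prime


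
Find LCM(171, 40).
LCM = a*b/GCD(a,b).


GCD(171, 40) = 1
LCM = 171*40/1 = 6840/1 = 6840

LCM = 6840


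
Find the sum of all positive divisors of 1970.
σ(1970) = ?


Divisors of 1970: 1, 2, 5, 10, 197, 394, 985, 1970
Sum = 1 + 2 + 5 + 10 + 197 + 394 + 985 + 1970 = 3564

σ(1970) = 3564


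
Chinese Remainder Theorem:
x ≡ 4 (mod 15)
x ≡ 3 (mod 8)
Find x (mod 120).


M = 15*8 = 120
M1 = M/15 = 8, M2 = M/8 = 15
M1^(-1) mod 15 = 2, M2^(-1) mod 8 = 7
x = 4*8*2 + 3*15*7 = 379
379 mod 120 = 19
Check: 19 mod 15 = 4 ✓, 19 mod 8 = 3 ✓

x ≡ 19 (mod 120)


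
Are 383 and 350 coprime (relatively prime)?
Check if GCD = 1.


Euclidean algorithm:
383 = 1 * 350 + 33
350 = 10 * 33 + 20
33 = 1 * 20 + 13
20 = 1 * 13 + 7
13 = 1 * 7 + 6
7 = 1 * 6 + 1
6 = 6 * 1 + 0
GCD(383, 350) = 1

Yes, coprime (GCD = 1)


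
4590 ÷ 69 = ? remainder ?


4590 = 69 * 66 + 36
Check: 4554 + 36 = 4590

q = 66, r = 36


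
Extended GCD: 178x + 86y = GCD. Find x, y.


Tabular extended Euclidean (each row: r = 178*s + 86*t):
r=178, s=1, t=0
r=86, s=0, t=1
q=2: r=6, s=1, t=-2   [178*(1) + 86*(-2) = 6]
q=14: r=2, s=-14, t=29   [178*(-14) + 86*(29) = 2]
q=3: r=0, s=43, t=-89   [178*(43) + 86*(-89) = 0]
GCD = 2; from the row with r=2: x=-14, y=29
Check: 178*(-14) + 86*(29) = -2492 + 2494 = 2

GCD = 2, x = -14, y = 29


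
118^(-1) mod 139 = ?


Use the extended Euclidean algorithm on (139, 118); each row r = 139*s + 118*t:
r=139, s=1, t=0
r=118, s=0, t=1
q=1: r=21, s=1, t=-1   [139*(1) + 118*(-1) = 21]
q=5: r=13, s=-5, t=6   [139*(-5) + 118*(6) = 13]
q=1: r=8, s=6, t=-7   [139*(6) + 118*(-7) = 8]
q=1: r=5, s=-11, t=13   [139*(-11) + 118*(13) = 5]
q=1: r=3, s=17, t=-20   [139*(17) + 118*(-20) = 3]
q=1: r=2, s=-28, t=33   [139*(-28) + 118*(33) = 2]
q=1: r=1, s=45, t=-53   [139*(45) + 118*(-53) = 1]
q=2: r=0, s=-118, t=139   [139*(-118) + 118*(139) = 0]
GCD = 1 with t = -53, so 118*(-53) ≡ 1 (mod 139)
Inverse = -53 mod 139 = 86
Check: 118 * 86 = 10148 ≡ 1 (mod 139)

118^(-1) ≡ 86 (mod 139)


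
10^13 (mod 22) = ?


10^1 mod 22 = 10
10^2 mod 22 = 12
10^3 mod 22 = 10
10^4 mod 22 = 12
10^5 mod 22 = 10
10^6 mod 22 = 12
10^7 mod 22 = 10
10^8 mod 22 = 12
10^9 mod 22 = 10
10^10 mod 22 = 12
10^11 mod 22 = 10
10^12 mod 22 = 12
10^13 mod 22 = 10


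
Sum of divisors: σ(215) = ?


Divisors of 215: 1, 5, 43, 215
Sum = 1 + 5 + 43 + 215 = 264

σ(215) = 264


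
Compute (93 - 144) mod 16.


93 - 144 = -51
-51 mod 16 = 13


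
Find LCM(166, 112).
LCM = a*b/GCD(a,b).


GCD(166, 112) = 2
LCM = 166*112/2 = 18592/2 = 9296

LCM = 9296


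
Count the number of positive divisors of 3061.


3061 = 3061^1
d(3061) = (1+1) = 2

2 divisors


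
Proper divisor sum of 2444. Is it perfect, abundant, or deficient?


Proper divisors: 1, 2, 4, 13, 26, 47, 52, 94, 188, 611, 1222
Sum = 1 + 2 + 4 + 13 + 26 + 47 + 52 + 94 + 188 + 611 + 1222 = 2260
2260 < 2444 → deficient

s(2444) = 2260 (deficient)


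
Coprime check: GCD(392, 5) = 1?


Euclidean algorithm:
392 = 78 * 5 + 2
5 = 2 * 2 + 1
2 = 2 * 1 + 0
GCD(392, 5) = 1

Yes, coprime (GCD = 1)


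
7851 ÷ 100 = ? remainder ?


7851 = 100 * 78 + 51
Check: 7800 + 51 = 7851

q = 78, r = 51


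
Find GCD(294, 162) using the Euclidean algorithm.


294 = 1 * 162 + 132
162 = 1 * 132 + 30
132 = 4 * 30 + 12
30 = 2 * 12 + 6
12 = 2 * 6 + 0
GCD = 6


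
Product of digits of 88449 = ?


8 × 8 × 4 × 4 × 9 = 9216


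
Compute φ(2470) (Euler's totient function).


2470 = 2 × 5 × 13 × 19
Prime factors: 2, 5, 13, 19
φ(2470) = 2470 × (1-1/2) × (1-1/5) × (1-1/13) × (1-1/19)
= 2470 × 1/2 × 4/5 × 12/13 × 18/19 = 864

φ(2470) = 864


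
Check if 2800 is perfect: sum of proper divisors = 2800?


Proper divisors of 2800: 1, 2, 4, 5, 7, 8, 10, 14, 16, 20, 25, 28, 35, 40, 50, 56, 70, 80, 100, 112, 140, 175, 200, 280, 350, 400, 560, 700, 1400
Sum = 1 + 2 + 4 + 5 + 7 + 8 + 10 + 14 + 16 + 20 + 25 + 28 + 35 + 40 + 50 + 56 + 70 + 80 + 100 + 112 + 140 + 175 + 200 + 280 + 350 + 400 + 560 + 700 + 1400 = 4888

No, 2800 is not perfect (4888 ≠ 2800)


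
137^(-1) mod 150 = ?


Use the extended Euclidean algorithm on (150, 137); each row r = 150*s + 137*t:
r=150, s=1, t=0
r=137, s=0, t=1
q=1: r=13, s=1, t=-1   [150*(1) + 137*(-1) = 13]
q=10: r=7, s=-10, t=11   [150*(-10) + 137*(11) = 7]
q=1: r=6, s=11, t=-12   [150*(11) + 137*(-12) = 6]
q=1: r=1, s=-21, t=23   [150*(-21) + 137*(23) = 1]
q=6: r=0, s=137, t=-150   [150*(137) + 137*(-150) = 0]
GCD = 1 with t = 23, so 137*(23) ≡ 1 (mod 150)
Inverse = 23 mod 150 = 23
Check: 137 * 23 = 3151 ≡ 1 (mod 150)

137^(-1) ≡ 23 (mod 150)


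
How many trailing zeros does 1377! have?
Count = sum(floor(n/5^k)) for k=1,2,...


floor(1377/5) = 275
floor(1377/25) = 55
floor(1377/125) = 11
floor(1377/625) = 2
Total = 343

343 trailing zeros


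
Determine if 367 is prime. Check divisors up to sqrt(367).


Check divisors up to sqrt(367) = 19.1572
No divisors found.
367 is prime.

Yes, 367 is prime


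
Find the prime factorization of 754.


754 / 2 = 377
377 / 13 = 29
29 / 29 = 1
754 = 2 × 13 × 29


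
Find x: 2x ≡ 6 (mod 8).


GCD(2, 8) = 2 divides 6
Divide: 1x ≡ 3 (mod 4)
x ≡ 3 (mod 4)


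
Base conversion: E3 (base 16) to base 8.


E3 (base 16) = 227 (decimal)
227 (decimal) = 343 (base 8)


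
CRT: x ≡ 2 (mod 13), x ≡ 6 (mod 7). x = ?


M = 13*7 = 91
M1 = M/13 = 7, M2 = M/7 = 13
M1^(-1) mod 13 = 2, M2^(-1) mod 7 = 6
x = 2*7*2 + 6*13*6 = 496
496 mod 91 = 41
Check: 41 mod 13 = 2 ✓, 41 mod 7 = 6 ✓

x ≡ 41 (mod 91)


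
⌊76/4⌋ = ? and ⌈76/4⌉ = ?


76/4 = 19.0000
floor = 19
ceil = 19

floor = 19, ceil = 19


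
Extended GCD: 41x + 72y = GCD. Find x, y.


Tabular extended Euclidean (each row: r = 41*s + 72*t):
r=41, s=1, t=0
r=72, s=0, t=1
q=0: r=41, s=1, t=0   [41*(1) + 72*(0) = 41]
q=1: r=31, s=-1, t=1   [41*(-1) + 72*(1) = 31]
q=1: r=10, s=2, t=-1   [41*(2) + 72*(-1) = 10]
q=3: r=1, s=-7, t=4   [41*(-7) + 72*(4) = 1]
q=10: r=0, s=72, t=-41   [41*(72) + 72*(-41) = 0]
GCD = 1; from the row with r=1: x=-7, y=4
Check: 41*(-7) + 72*(4) = -287 + 288 = 1

GCD = 1, x = -7, y = 4


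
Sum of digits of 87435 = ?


8 + 7 + 4 + 3 + 5 = 27


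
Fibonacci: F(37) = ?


Sequence: 1, 1, 2, 3, 5, 8, 13, 21, 34, 55, 89, 144, 233, 377, 610, 987, 1597, 2584, 4181, 6765, 10946, 17711, 28657, 46368, 75025, 121393, 196418, 317811, 514229, 832040, 1346269, 2178309, 3524578, 5702887, 9227465, 14930352, 24157817
F(37) = 24157817


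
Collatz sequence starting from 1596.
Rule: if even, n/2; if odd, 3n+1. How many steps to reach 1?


1596 → 798 → 399 → 1198 → 599 → 1798 → 899 → 2698 → 1349 → 4048 → 2024 → 1012 → 506 → 253 → 760 → 380 → 190 → 95 → 286 → 143 → 430 → 215 → 646 → 323 → 970 → 485 → 1456 → 728 → 364 → 182 → 91 → 274 → 137 → 412 → 206 → 103 → 310 → 155 → 466 → 233 → 700 → 350 → 175 → 526 → 263 → 790 → 395 → 1186 → 593 → 1780 → 890 → 445 → 1336 → 668 → 334 → 167 → 502 → 251 → 754 → 377 → 1132 → 566 → 283 → 850 → 425 → 1276 → 638 → 319 → 958 → 479 → 1438 → 719 → 2158 → 1079 → 3238 → 1619 → 4858 → 2429 → 7288 → 3644 → 1822 → 911 → 2734 → 1367 → 4102 → 2051 → 6154 → 3077 → 9232 → 4616 → 2308 → 1154 → 577 → 1732 → 866 → 433 → 1300 → 650 → 325 → 976 → 488 → 244 → 122 → 61 → 184 → 92 → 46 → 23 → 70 → 35 → 106 → 53 → 160 → 80 → 40 → 20 → 10 → 5 → 16 → 8 → 4 → 2 → 1
Total steps = 122

122 steps


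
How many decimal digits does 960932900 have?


960932900 has 9 digits in base 10
floor(log10(960932900)) + 1 = floor(8.9827) + 1 = 9

9 digits (base 10)


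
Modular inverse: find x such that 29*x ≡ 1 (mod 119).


Use the extended Euclidean algorithm on (119, 29); each row r = 119*s + 29*t:
r=119, s=1, t=0
r=29, s=0, t=1
q=4: r=3, s=1, t=-4   [119*(1) + 29*(-4) = 3]
q=9: r=2, s=-9, t=37   [119*(-9) + 29*(37) = 2]
q=1: r=1, s=10, t=-41   [119*(10) + 29*(-41) = 1]
q=2: r=0, s=-29, t=119   [119*(-29) + 29*(119) = 0]
GCD = 1 with t = -41, so 29*(-41) ≡ 1 (mod 119)
Inverse = -41 mod 119 = 78
Check: 29 * 78 = 2262 ≡ 1 (mod 119)

29^(-1) ≡ 78 (mod 119)


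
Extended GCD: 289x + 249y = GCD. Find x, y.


Tabular extended Euclidean (each row: r = 289*s + 249*t):
r=289, s=1, t=0
r=249, s=0, t=1
q=1: r=40, s=1, t=-1   [289*(1) + 249*(-1) = 40]
q=6: r=9, s=-6, t=7   [289*(-6) + 249*(7) = 9]
q=4: r=4, s=25, t=-29   [289*(25) + 249*(-29) = 4]
q=2: r=1, s=-56, t=65   [289*(-56) + 249*(65) = 1]
q=4: r=0, s=249, t=-289   [289*(249) + 249*(-289) = 0]
GCD = 1; from the row with r=1: x=-56, y=65
Check: 289*(-56) + 249*(65) = -16184 + 16185 = 1

GCD = 1, x = -56, y = 65


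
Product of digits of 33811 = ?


3 × 3 × 8 × 1 × 1 = 72


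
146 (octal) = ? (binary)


146 (base 8) = 102 (decimal)
102 (decimal) = 1100110 (base 2)


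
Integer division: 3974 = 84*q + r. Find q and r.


3974 = 84 * 47 + 26
Check: 3948 + 26 = 3974

q = 47, r = 26


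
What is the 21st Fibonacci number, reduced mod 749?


F(k) mod 749 for k=1..21:
1, 1, 2, 3, 5, 8, 13, 21, 34, 55, 89, 144, 233, 377, 610, 238, 99, 337, 436, 24, 460
F(21) mod 749 = 460


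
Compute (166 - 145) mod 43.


166 - 145 = 21
21 mod 43 = 21


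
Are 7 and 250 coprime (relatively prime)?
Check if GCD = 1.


Euclidean algorithm:
250 = 35 * 7 + 5
7 = 1 * 5 + 2
5 = 2 * 2 + 1
2 = 2 * 1 + 0
GCD(7, 250) = 1

Yes, coprime (GCD = 1)


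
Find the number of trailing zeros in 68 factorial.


floor(68/5) = 13
floor(68/25) = 2
Total = 15

15 trailing zeros


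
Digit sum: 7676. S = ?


7 + 6 + 7 + 6 = 26


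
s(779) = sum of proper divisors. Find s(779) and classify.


Proper divisors: 1, 19, 41
Sum = 1 + 19 + 41 = 61
61 < 779 → deficient

s(779) = 61 (deficient)


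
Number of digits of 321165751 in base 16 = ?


321165751 in base 16 = 132499B7
Number of digits = 8

8 digits (base 16)


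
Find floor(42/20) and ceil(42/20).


42/20 = 2.1000
floor = 2
ceil = 3

floor = 2, ceil = 3


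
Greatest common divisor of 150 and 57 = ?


150 = 2 * 57 + 36
57 = 1 * 36 + 21
36 = 1 * 21 + 15
21 = 1 * 15 + 6
15 = 2 * 6 + 3
6 = 2 * 3 + 0
GCD = 3


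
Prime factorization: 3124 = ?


3124 / 2 = 1562
1562 / 2 = 781
781 / 11 = 71
71 / 71 = 1
3124 = 2^2 × 11 × 71


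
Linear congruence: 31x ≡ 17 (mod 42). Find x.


GCD(31, 42) = 1, unique solution
a^(-1) mod 42 = 19
x = 19 * 17 mod 42 = 29

x ≡ 29 (mod 42)


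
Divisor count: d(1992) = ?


1992 = 2^3 × 3^1 × 83^1
d(1992) = (3+1) × (1+1) × (1+1) = 16

16 divisors


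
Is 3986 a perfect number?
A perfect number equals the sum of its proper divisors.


Proper divisors of 3986: 1, 2, 1993
Sum = 1 + 2 + 1993 = 1996

No, 3986 is not perfect (1996 ≠ 3986)


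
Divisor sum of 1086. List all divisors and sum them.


Divisors of 1086: 1, 2, 3, 6, 181, 362, 543, 1086
Sum = 1 + 2 + 3 + 6 + 181 + 362 + 543 + 1086 = 2184

σ(1086) = 2184


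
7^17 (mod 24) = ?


7^1 mod 24 = 7
7^2 mod 24 = 1
7^3 mod 24 = 7
7^4 mod 24 = 1
7^5 mod 24 = 7
7^6 mod 24 = 1
7^7 mod 24 = 7
7^8 mod 24 = 1
7^9 mod 24 = 7
7^10 mod 24 = 1
7^11 mod 24 = 7
7^12 mod 24 = 1
7^13 mod 24 = 7
7^14 mod 24 = 1
7^15 mod 24 = 7
7^16 mod 24 = 1
7^17 mod 24 = 7


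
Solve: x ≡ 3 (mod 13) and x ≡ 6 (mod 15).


M = 13*15 = 195
M1 = M/13 = 15, M2 = M/15 = 13
M1^(-1) mod 13 = 7, M2^(-1) mod 15 = 7
x = 3*15*7 + 6*13*7 = 861
861 mod 195 = 81
Check: 81 mod 13 = 3 ✓, 81 mod 15 = 6 ✓

x ≡ 81 (mod 195)


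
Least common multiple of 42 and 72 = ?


GCD(42, 72) = 6
LCM = 42*72/6 = 3024/6 = 504

LCM = 504


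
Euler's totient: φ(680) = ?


680 = 2^3 × 5 × 17
Prime factors: 2, 5, 17
φ(680) = 680 × (1-1/2) × (1-1/5) × (1-1/17)
= 680 × 1/2 × 4/5 × 16/17 = 256

φ(680) = 256


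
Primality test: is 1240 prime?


1240 / 2 = 620 (exact division)
1240 is NOT prime.

No, 1240 is not prime


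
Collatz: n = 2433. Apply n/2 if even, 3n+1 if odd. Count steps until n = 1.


2433 → 7300 → 3650 → 1825 → 5476 → 2738 → 1369 → 4108 → 2054 → 1027 → 3082 → 1541 → 4624 → 2312 → 1156 → 578 → 289 → 868 → 434 → 217 → 652 → 326 → 163 → 490 → 245 → 736 → 368 → 184 → 92 → 46 → 23 → 70 → 35 → 106 → 53 → 160 → 80 → 40 → 20 → 10 → 5 → 16 → 8 → 4 → 2 → 1
Total steps = 45

45 steps


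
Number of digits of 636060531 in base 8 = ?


636060531 in base 8 = 4572301563
Number of digits = 10

10 digits (base 8)


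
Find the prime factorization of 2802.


2802 / 2 = 1401
1401 / 3 = 467
467 / 467 = 1
2802 = 2 × 3 × 467


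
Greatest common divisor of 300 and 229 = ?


300 = 1 * 229 + 71
229 = 3 * 71 + 16
71 = 4 * 16 + 7
16 = 2 * 7 + 2
7 = 3 * 2 + 1
2 = 2 * 1 + 0
GCD = 1


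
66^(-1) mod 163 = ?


Use the extended Euclidean algorithm on (163, 66); each row r = 163*s + 66*t:
r=163, s=1, t=0
r=66, s=0, t=1
q=2: r=31, s=1, t=-2   [163*(1) + 66*(-2) = 31]
q=2: r=4, s=-2, t=5   [163*(-2) + 66*(5) = 4]
q=7: r=3, s=15, t=-37   [163*(15) + 66*(-37) = 3]
q=1: r=1, s=-17, t=42   [163*(-17) + 66*(42) = 1]
q=3: r=0, s=66, t=-163   [163*(66) + 66*(-163) = 0]
GCD = 1 with t = 42, so 66*(42) ≡ 1 (mod 163)
Inverse = 42 mod 163 = 42
Check: 66 * 42 = 2772 ≡ 1 (mod 163)

66^(-1) ≡ 42 (mod 163)


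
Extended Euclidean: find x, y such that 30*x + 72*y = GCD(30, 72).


Tabular extended Euclidean (each row: r = 30*s + 72*t):
r=30, s=1, t=0
r=72, s=0, t=1
q=0: r=30, s=1, t=0   [30*(1) + 72*(0) = 30]
q=2: r=12, s=-2, t=1   [30*(-2) + 72*(1) = 12]
q=2: r=6, s=5, t=-2   [30*(5) + 72*(-2) = 6]
q=2: r=0, s=-12, t=5   [30*(-12) + 72*(5) = 0]
GCD = 6; from the row with r=6: x=5, y=-2
Check: 30*(5) + 72*(-2) = 150 - 144 = 6

GCD = 6, x = 5, y = -2


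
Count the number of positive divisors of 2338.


2338 = 2^1 × 7^1 × 167^1
d(2338) = (1+1) × (1+1) × (1+1) = 8

8 divisors


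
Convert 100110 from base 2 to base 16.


100110 (base 2) = 38 (decimal)
38 (decimal) = 26 (base 16)


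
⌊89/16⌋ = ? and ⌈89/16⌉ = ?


89/16 = 5.5625
floor = 5
ceil = 6

floor = 5, ceil = 6


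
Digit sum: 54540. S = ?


5 + 4 + 5 + 4 + 0 = 18


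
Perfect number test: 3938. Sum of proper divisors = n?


Proper divisors of 3938: 1, 2, 11, 22, 179, 358, 1969
Sum = 1 + 2 + 11 + 22 + 179 + 358 + 1969 = 2542

No, 3938 is not perfect (2542 ≠ 3938)


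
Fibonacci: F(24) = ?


Sequence: 1, 1, 2, 3, 5, 8, 13, 21, 34, 55, 89, 144, 233, 377, 610, 987, 1597, 2584, 4181, 6765, 10946, 17711, 28657, 46368
F(24) = 46368


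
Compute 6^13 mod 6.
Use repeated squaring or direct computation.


6^1 mod 6 = 0
6^2 mod 6 = 0
6^3 mod 6 = 0
6^4 mod 6 = 0
6^5 mod 6 = 0
6^6 mod 6 = 0
6^7 mod 6 = 0
6^8 mod 6 = 0
6^9 mod 6 = 0
6^10 mod 6 = 0
6^11 mod 6 = 0
6^12 mod 6 = 0
6^13 mod 6 = 0


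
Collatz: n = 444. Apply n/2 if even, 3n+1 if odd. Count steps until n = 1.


444 → 222 → 111 → 334 → 167 → 502 → 251 → 754 → 377 → 1132 → 566 → 283 → 850 → 425 → 1276 → 638 → 319 → 958 → 479 → 1438 → 719 → 2158 → 1079 → 3238 → 1619 → 4858 → 2429 → 7288 → 3644 → 1822 → 911 → 2734 → 1367 → 4102 → 2051 → 6154 → 3077 → 9232 → 4616 → 2308 → 1154 → 577 → 1732 → 866 → 433 → 1300 → 650 → 325 → 976 → 488 → 244 → 122 → 61 → 184 → 92 → 46 → 23 → 70 → 35 → 106 → 53 → 160 → 80 → 40 → 20 → 10 → 5 → 16 → 8 → 4 → 2 → 1
Total steps = 71

71 steps


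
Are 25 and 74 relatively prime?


Euclidean algorithm:
74 = 2 * 25 + 24
25 = 1 * 24 + 1
24 = 24 * 1 + 0
GCD(25, 74) = 1

Yes, coprime (GCD = 1)


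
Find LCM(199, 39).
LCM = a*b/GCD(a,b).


GCD(199, 39) = 1
LCM = 199*39/1 = 7761/1 = 7761

LCM = 7761


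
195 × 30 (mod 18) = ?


195 × 30 = 5850
5850 mod 18 = 0


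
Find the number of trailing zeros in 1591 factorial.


floor(1591/5) = 318
floor(1591/25) = 63
floor(1591/125) = 12
floor(1591/625) = 2
Total = 395

395 trailing zeros


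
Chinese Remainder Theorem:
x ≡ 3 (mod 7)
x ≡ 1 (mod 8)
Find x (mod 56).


M = 7*8 = 56
M1 = M/7 = 8, M2 = M/8 = 7
M1^(-1) mod 7 = 1, M2^(-1) mod 8 = 7
x = 3*8*1 + 1*7*7 = 73
73 mod 56 = 17
Check: 17 mod 7 = 3 ✓, 17 mod 8 = 1 ✓

x ≡ 17 (mod 56)


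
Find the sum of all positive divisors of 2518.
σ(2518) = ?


Divisors of 2518: 1, 2, 1259, 2518
Sum = 1 + 2 + 1259 + 2518 = 3780

σ(2518) = 3780


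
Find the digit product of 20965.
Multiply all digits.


2 × 0 × 9 × 6 × 5 = 0


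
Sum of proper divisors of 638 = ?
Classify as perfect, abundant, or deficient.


Proper divisors: 1, 2, 11, 22, 29, 58, 319
Sum = 1 + 2 + 11 + 22 + 29 + 58 + 319 = 442
442 < 638 → deficient

s(638) = 442 (deficient)


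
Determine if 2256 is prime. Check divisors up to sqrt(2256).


2256 / 2 = 1128 (exact division)
2256 is NOT prime.

No, 2256 is not prime


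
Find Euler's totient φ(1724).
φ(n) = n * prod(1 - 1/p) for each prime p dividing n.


1724 = 2^2 × 431
Prime factors: 2, 431
φ(1724) = 1724 × (1-1/2) × (1-1/431)
= 1724 × 1/2 × 430/431 = 860

φ(1724) = 860


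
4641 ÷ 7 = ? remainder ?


4641 = 7 * 663 + 0
Check: 4641 + 0 = 4641

q = 663, r = 0


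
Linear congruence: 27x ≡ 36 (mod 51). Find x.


GCD(27, 51) = 3 divides 36
Divide: 9x ≡ 12 (mod 17)
x ≡ 7 (mod 17)


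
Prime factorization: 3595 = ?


3595 / 5 = 719
719 / 719 = 1
3595 = 5 × 719


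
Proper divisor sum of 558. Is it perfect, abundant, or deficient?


Proper divisors: 1, 2, 3, 6, 9, 18, 31, 62, 93, 186, 279
Sum = 1 + 2 + 3 + 6 + 9 + 18 + 31 + 62 + 93 + 186 + 279 = 690
690 > 558 → abundant

s(558) = 690 (abundant)


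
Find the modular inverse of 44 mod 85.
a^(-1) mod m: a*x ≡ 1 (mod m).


Use the extended Euclidean algorithm on (85, 44); each row r = 85*s + 44*t:
r=85, s=1, t=0
r=44, s=0, t=1
q=1: r=41, s=1, t=-1   [85*(1) + 44*(-1) = 41]
q=1: r=3, s=-1, t=2   [85*(-1) + 44*(2) = 3]
q=13: r=2, s=14, t=-27   [85*(14) + 44*(-27) = 2]
q=1: r=1, s=-15, t=29   [85*(-15) + 44*(29) = 1]
q=2: r=0, s=44, t=-85   [85*(44) + 44*(-85) = 0]
GCD = 1 with t = 29, so 44*(29) ≡ 1 (mod 85)
Inverse = 29 mod 85 = 29
Check: 44 * 29 = 1276 ≡ 1 (mod 85)

44^(-1) ≡ 29 (mod 85)


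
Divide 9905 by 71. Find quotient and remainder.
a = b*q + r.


9905 = 71 * 139 + 36
Check: 9869 + 36 = 9905

q = 139, r = 36


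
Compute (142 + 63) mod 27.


142 + 63 = 205
205 mod 27 = 16


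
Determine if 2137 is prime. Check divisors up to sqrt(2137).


Check divisors up to sqrt(2137) = 46.2277
No divisors found.
2137 is prime.

Yes, 2137 is prime


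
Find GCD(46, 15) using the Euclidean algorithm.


46 = 3 * 15 + 1
15 = 15 * 1 + 0
GCD = 1


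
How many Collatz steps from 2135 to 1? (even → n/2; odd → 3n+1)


2135 → 6406 → 3203 → 9610 → 4805 → 14416 → 7208 → 3604 → 1802 → 901 → 2704 → 1352 → 676 → 338 → 169 → 508 → 254 → 127 → 382 → 191 → 574 → 287 → 862 → 431 → 1294 → 647 → 1942 → 971 → 2914 → 1457 → 4372 → 2186 → 1093 → 3280 → 1640 → 820 → 410 → 205 → 616 → 308 → 154 → 77 → 232 → 116 → 58 → 29 → 88 → 44 → 22 → 11 → 34 → 17 → 52 → 26 → 13 → 40 → 20 → 10 → 5 → 16 → 8 → 4 → 2 → 1
Total steps = 63

63 steps


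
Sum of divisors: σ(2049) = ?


Divisors of 2049: 1, 3, 683, 2049
Sum = 1 + 3 + 683 + 2049 = 2736

σ(2049) = 2736


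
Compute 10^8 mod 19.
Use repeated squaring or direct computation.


10^1 mod 19 = 10
10^2 mod 19 = 5
10^3 mod 19 = 12
10^4 mod 19 = 6
10^5 mod 19 = 3
10^6 mod 19 = 11
10^7 mod 19 = 15
10^8 mod 19 = 17


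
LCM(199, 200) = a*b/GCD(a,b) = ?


GCD(199, 200) = 1
LCM = 199*200/1 = 39800/1 = 39800

LCM = 39800


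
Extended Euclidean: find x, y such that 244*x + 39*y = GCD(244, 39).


Tabular extended Euclidean (each row: r = 244*s + 39*t):
r=244, s=1, t=0
r=39, s=0, t=1
q=6: r=10, s=1, t=-6   [244*(1) + 39*(-6) = 10]
q=3: r=9, s=-3, t=19   [244*(-3) + 39*(19) = 9]
q=1: r=1, s=4, t=-25   [244*(4) + 39*(-25) = 1]
q=9: r=0, s=-39, t=244   [244*(-39) + 39*(244) = 0]
GCD = 1; from the row with r=1: x=4, y=-25
Check: 244*(4) + 39*(-25) = 976 - 975 = 1

GCD = 1, x = 4, y = -25


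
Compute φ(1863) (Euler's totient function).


1863 = 3^4 × 23
Prime factors: 3, 23
φ(1863) = 1863 × (1-1/3) × (1-1/23)
= 1863 × 2/3 × 22/23 = 1188

φ(1863) = 1188


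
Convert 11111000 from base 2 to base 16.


11111000 (base 2) = 248 (decimal)
248 (decimal) = F8 (base 16)


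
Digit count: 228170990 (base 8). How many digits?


228170990 in base 8 = 1546316356
Number of digits = 10

10 digits (base 8)


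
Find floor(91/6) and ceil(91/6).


91/6 = 15.1667
floor = 15
ceil = 16

floor = 15, ceil = 16


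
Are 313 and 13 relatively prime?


Euclidean algorithm:
313 = 24 * 13 + 1
13 = 13 * 1 + 0
GCD(313, 13) = 1

Yes, coprime (GCD = 1)


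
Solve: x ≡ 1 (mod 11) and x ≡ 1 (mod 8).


M = 11*8 = 88
M1 = M/11 = 8, M2 = M/8 = 11
M1^(-1) mod 11 = 7, M2^(-1) mod 8 = 3
x = 1*8*7 + 1*11*3 = 89
89 mod 88 = 1
Check: 1 mod 11 = 1 ✓, 1 mod 8 = 1 ✓

x ≡ 1 (mod 88)


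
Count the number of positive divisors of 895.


895 = 5^1 × 179^1
d(895) = (1+1) × (1+1) = 4

4 divisors


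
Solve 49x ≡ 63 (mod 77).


GCD(49, 77) = 7 divides 63
Divide: 7x ≡ 9 (mod 11)
x ≡ 6 (mod 11)


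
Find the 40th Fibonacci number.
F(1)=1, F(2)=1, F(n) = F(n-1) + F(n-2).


Sequence: 1, 1, 2, 3, 5, 8, 13, 21, 34, 55, 89, 144, 233, 377, 610, 987, 1597, 2584, 4181, 6765, 10946, 17711, 28657, 46368, 75025, 121393, 196418, 317811, 514229, 832040, 1346269, 2178309, 3524578, 5702887, 9227465, 14930352, 24157817, 39088169, 63245986, 102334155
F(40) = 102334155


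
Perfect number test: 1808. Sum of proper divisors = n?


Proper divisors of 1808: 1, 2, 4, 8, 16, 113, 226, 452, 904
Sum = 1 + 2 + 4 + 8 + 16 + 113 + 226 + 452 + 904 = 1726

No, 1808 is not perfect (1726 ≠ 1808)


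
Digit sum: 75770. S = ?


7 + 5 + 7 + 7 + 0 = 26


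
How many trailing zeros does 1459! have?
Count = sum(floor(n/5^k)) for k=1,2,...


floor(1459/5) = 291
floor(1459/25) = 58
floor(1459/125) = 11
floor(1459/625) = 2
Total = 362

362 trailing zeros


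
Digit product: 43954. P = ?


4 × 3 × 9 × 5 × 4 = 2160


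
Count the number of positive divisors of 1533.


1533 = 3^1 × 7^1 × 73^1
d(1533) = (1+1) × (1+1) × (1+1) = 8

8 divisors


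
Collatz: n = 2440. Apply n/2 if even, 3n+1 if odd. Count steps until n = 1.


2440 → 1220 → 610 → 305 → 916 → 458 → 229 → 688 → 344 → 172 → 86 → 43 → 130 → 65 → 196 → 98 → 49 → 148 → 74 → 37 → 112 → 56 → 28 → 14 → 7 → 22 → 11 → 34 → 17 → 52 → 26 → 13 → 40 → 20 → 10 → 5 → 16 → 8 → 4 → 2 → 1
Total steps = 40

40 steps


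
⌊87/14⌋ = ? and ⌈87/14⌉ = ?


87/14 = 6.2143
floor = 6
ceil = 7

floor = 6, ceil = 7


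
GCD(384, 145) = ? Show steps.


384 = 2 * 145 + 94
145 = 1 * 94 + 51
94 = 1 * 51 + 43
51 = 1 * 43 + 8
43 = 5 * 8 + 3
8 = 2 * 3 + 2
3 = 1 * 2 + 1
2 = 2 * 1 + 0
GCD = 1


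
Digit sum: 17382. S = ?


1 + 7 + 3 + 8 + 2 = 21


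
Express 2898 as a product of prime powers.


2898 / 2 = 1449
1449 / 3 = 483
483 / 3 = 161
161 / 7 = 23
23 / 23 = 1
2898 = 2 × 3^2 × 7 × 23


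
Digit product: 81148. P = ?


8 × 1 × 1 × 4 × 8 = 256


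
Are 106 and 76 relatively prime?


Euclidean algorithm:
106 = 1 * 76 + 30
76 = 2 * 30 + 16
30 = 1 * 16 + 14
16 = 1 * 14 + 2
14 = 7 * 2 + 0
GCD(106, 76) = 2

No, not coprime (GCD = 2)


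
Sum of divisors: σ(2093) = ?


Divisors of 2093: 1, 7, 13, 23, 91, 161, 299, 2093
Sum = 1 + 7 + 13 + 23 + 91 + 161 + 299 + 2093 = 2688

σ(2093) = 2688


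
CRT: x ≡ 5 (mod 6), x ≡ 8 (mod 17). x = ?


M = 6*17 = 102
M1 = M/6 = 17, M2 = M/17 = 6
M1^(-1) mod 6 = 5, M2^(-1) mod 17 = 3
x = 5*17*5 + 8*6*3 = 569
569 mod 102 = 59
Check: 59 mod 6 = 5 ✓, 59 mod 17 = 8 ✓

x ≡ 59 (mod 102)


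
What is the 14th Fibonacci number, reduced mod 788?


F(k) mod 788 for k=1..14:
1, 1, 2, 3, 5, 8, 13, 21, 34, 55, 89, 144, 233, 377
F(14) mod 788 = 377


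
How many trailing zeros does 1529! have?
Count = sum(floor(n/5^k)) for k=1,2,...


floor(1529/5) = 305
floor(1529/25) = 61
floor(1529/125) = 12
floor(1529/625) = 2
Total = 380

380 trailing zeros


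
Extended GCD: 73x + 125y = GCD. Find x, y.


Tabular extended Euclidean (each row: r = 73*s + 125*t):
r=73, s=1, t=0
r=125, s=0, t=1
q=0: r=73, s=1, t=0   [73*(1) + 125*(0) = 73]
q=1: r=52, s=-1, t=1   [73*(-1) + 125*(1) = 52]
q=1: r=21, s=2, t=-1   [73*(2) + 125*(-1) = 21]
q=2: r=10, s=-5, t=3   [73*(-5) + 125*(3) = 10]
q=2: r=1, s=12, t=-7   [73*(12) + 125*(-7) = 1]
q=10: r=0, s=-125, t=73   [73*(-125) + 125*(73) = 0]
GCD = 1; from the row with r=1: x=12, y=-7
Check: 73*(12) + 125*(-7) = 876 - 875 = 1

GCD = 1, x = 12, y = -7


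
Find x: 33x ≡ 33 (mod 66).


GCD(33, 66) = 33 divides 33
Divide: 1x ≡ 1 (mod 2)
x ≡ 1 (mod 2)


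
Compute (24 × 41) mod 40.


24 × 41 = 984
984 mod 40 = 24


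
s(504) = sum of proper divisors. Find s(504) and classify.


Proper divisors: 1, 2, 3, 4, 6, 7, 8, 9, 12, 14, 18, 21, 24, 28, 36, 42, 56, 63, 72, 84, 126, 168, 252
Sum = 1 + 2 + 3 + 4 + 6 + 7 + 8 + 9 + 12 + 14 + 18 + 21 + 24 + 28 + 36 + 42 + 56 + 63 + 72 + 84 + 126 + 168 + 252 = 1056
1056 > 504 → abundant

s(504) = 1056 (abundant)


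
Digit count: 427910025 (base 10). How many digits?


427910025 has 9 digits in base 10
floor(log10(427910025)) + 1 = floor(8.6314) + 1 = 9

9 digits (base 10)


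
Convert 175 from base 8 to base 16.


175 (base 8) = 125 (decimal)
125 (decimal) = 7D (base 16)


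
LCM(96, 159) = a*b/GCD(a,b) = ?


GCD(96, 159) = 3
LCM = 96*159/3 = 15264/3 = 5088

LCM = 5088


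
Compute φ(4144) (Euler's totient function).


4144 = 2^4 × 7 × 37
Prime factors: 2, 7, 37
φ(4144) = 4144 × (1-1/2) × (1-1/7) × (1-1/37)
= 4144 × 1/2 × 6/7 × 36/37 = 1728

φ(4144) = 1728
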